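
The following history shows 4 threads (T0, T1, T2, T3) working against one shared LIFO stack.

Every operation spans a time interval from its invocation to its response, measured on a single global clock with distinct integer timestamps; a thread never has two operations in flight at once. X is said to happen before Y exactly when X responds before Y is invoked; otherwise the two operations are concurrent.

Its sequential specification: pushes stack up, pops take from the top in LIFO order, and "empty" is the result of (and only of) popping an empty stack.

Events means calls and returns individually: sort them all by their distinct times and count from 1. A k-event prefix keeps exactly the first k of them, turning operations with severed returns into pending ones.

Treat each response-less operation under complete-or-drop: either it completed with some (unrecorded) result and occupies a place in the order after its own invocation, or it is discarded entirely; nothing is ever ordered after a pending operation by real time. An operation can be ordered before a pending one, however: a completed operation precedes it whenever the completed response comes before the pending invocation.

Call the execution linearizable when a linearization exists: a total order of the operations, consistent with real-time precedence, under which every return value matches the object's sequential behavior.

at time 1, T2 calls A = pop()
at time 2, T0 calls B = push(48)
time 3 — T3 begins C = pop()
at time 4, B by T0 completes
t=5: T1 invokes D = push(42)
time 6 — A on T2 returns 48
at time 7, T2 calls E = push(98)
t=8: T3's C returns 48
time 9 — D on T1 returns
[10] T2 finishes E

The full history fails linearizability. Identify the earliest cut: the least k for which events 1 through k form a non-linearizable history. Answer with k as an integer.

8

events 1..7 are linearizable, e.g. via B, A:
step 1: B push(48) — stack <48>
step 2: A pop() → 48 — stack <>
once event 8 joins (C's response, time 8), exhaustive search finds no witness
include/drop combinations of the 2 pending operations (D, E) were all tried; none helps
one such order, A, B, C (pending dropped), breaks at step 1 where A pop() → 48 is illegal
one such order, A, C, B (pending dropped), breaks at step 1 where A pop() → 48 is illegal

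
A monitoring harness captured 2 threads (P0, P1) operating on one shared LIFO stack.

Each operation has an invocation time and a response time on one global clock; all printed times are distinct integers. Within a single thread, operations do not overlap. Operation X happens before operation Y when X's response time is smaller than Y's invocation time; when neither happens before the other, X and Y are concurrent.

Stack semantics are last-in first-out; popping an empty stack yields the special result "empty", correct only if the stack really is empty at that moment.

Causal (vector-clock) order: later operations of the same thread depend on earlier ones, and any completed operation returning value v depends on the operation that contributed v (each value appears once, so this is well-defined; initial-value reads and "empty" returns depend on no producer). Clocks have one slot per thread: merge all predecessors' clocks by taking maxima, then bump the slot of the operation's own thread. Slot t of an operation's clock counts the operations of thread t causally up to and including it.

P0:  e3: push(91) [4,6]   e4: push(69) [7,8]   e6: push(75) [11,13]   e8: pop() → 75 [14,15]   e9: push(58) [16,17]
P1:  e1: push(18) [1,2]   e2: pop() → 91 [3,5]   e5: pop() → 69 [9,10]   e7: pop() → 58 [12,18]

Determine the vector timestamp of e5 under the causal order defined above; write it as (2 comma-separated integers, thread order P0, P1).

e1, invoked 1, has no incoming edges; only P1's bump applies → (0, 1)
e3, invoked 4, has no incoming edges; only P0's bump applies → (1, 0)
from VC(e3)=(1, 0), e4 (invoked 7) maxes components and bumps P0 → (2, 0)
from VC(e1)=(0, 1), VC(e3)=(1, 0), e2 (invoked 3) maxes components and bumps P1 → (1, 2)
from VC(e4)=(2, 0), e6 (invoked 11) maxes components and bumps P0 → (3, 0)
from VC(e6)=(3, 0), e8 (invoked 14) maxes components and bumps P0 → (4, 0)
from VC(e2)=(1, 2), VC(e4)=(2, 0), e5 (invoked 9) maxes components and bumps P1 → (2, 3)
from VC(e8)=(4, 0), e9 (invoked 16) maxes components and bumps P0 → (5, 0)
from VC(e5)=(2, 3), VC(e9)=(5, 0), e7 (invoked 12) maxes components and bumps P1 → (5, 4)
target: VC(e5) = (2, 3)

(2, 3)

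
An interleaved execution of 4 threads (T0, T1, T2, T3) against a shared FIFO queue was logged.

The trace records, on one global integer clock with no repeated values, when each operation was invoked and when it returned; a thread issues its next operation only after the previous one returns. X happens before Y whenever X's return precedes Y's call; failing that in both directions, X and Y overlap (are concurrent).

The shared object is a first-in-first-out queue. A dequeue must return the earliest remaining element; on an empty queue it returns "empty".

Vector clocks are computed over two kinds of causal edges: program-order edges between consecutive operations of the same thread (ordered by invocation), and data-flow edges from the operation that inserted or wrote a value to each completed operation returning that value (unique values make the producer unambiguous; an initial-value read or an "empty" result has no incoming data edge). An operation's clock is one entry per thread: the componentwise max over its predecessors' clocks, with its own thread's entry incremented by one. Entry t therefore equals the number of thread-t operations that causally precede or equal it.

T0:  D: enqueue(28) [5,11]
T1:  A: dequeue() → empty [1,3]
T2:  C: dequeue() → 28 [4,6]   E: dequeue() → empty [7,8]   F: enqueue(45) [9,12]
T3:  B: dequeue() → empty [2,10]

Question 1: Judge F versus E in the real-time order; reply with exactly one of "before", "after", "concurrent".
F spans [9,12], E spans [7,8]
resp(E)=8 < inv(F)=9

after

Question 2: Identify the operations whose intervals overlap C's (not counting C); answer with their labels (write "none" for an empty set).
concurrent with C ([4,6]): every op whose interval crosses 4..6
A [1,3]: before
B [2,10]: concurrent
D [5,11]: concurrent
E [7,8]: after
F [9,12]: after

B, D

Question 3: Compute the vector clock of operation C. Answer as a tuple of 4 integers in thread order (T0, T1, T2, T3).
B (invocation 2): nothing precedes it; T3's component alone gives (0, 0, 0, 1)
A (invocation 1): nothing precedes it; T1's component alone gives (0, 1, 0, 0)
D (invocation 5): nothing precedes it; T0's component alone gives (1, 0, 0, 0)
C, invoked 4, takes VC(D)=(1, 0, 0, 0) under max, adds 1 for T2 → (1, 0, 1, 0)
E, invoked 7, takes VC(C)=(1, 0, 1, 0) under max, adds 1 for T2 → (1, 0, 2, 0)
F, invoked 9, takes VC(E)=(1, 0, 2, 0) under max, adds 1 for T2 → (1, 0, 3, 0)
target: VC(C) = (1, 0, 1, 0)

(1, 0, 1, 0)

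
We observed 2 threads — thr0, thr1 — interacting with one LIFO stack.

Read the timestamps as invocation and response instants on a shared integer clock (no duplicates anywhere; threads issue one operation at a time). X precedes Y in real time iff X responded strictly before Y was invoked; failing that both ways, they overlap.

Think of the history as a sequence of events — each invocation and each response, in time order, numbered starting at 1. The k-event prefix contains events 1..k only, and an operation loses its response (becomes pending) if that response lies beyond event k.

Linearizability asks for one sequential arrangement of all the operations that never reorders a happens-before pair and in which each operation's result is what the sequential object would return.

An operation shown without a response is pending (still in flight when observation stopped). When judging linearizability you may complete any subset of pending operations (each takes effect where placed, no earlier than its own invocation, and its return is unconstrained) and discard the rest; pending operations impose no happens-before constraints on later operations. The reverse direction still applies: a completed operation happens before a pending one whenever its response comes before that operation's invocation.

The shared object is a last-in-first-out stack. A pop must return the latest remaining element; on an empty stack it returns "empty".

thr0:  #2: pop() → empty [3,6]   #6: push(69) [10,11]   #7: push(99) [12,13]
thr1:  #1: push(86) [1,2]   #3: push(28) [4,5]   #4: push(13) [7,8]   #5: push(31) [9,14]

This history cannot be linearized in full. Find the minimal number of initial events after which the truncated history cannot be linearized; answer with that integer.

a valid linearization of events 1..5 exists, for instance #1, #2, #3:
1. #1 push(86), leaving stack <86>
2. #2 pop() (pending, included), leaving stack <>
3. #3 push(28), leaving stack <28>
adding event 6 (#2 responds at 6) leaves no legal real-time order
one such order, #1, #2, #3, breaks at step 2 where #2 pop() → empty is illegal
one such order, #1, #3, #2, breaks at step 3 where #2 pop() → empty is illegal

6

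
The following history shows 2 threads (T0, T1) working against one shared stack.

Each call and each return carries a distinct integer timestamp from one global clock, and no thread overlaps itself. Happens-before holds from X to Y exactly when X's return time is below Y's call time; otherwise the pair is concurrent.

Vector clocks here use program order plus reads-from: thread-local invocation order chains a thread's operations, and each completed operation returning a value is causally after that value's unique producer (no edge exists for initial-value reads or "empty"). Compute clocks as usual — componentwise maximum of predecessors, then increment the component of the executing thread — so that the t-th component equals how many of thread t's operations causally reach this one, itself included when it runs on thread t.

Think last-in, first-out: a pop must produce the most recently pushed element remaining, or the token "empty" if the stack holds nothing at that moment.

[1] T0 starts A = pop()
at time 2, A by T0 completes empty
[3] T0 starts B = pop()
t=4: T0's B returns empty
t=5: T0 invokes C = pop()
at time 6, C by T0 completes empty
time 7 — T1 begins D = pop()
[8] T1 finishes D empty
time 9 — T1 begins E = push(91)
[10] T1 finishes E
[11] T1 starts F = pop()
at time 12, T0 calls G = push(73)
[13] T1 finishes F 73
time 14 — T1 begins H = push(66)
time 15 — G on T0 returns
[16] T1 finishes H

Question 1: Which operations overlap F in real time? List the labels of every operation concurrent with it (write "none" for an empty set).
Answer: G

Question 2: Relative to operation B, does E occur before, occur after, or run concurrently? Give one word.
Answer: after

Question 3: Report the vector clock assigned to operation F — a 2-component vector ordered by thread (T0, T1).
Answer: (4, 3)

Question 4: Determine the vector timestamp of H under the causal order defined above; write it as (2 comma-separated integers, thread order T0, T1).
Answer: (4, 4)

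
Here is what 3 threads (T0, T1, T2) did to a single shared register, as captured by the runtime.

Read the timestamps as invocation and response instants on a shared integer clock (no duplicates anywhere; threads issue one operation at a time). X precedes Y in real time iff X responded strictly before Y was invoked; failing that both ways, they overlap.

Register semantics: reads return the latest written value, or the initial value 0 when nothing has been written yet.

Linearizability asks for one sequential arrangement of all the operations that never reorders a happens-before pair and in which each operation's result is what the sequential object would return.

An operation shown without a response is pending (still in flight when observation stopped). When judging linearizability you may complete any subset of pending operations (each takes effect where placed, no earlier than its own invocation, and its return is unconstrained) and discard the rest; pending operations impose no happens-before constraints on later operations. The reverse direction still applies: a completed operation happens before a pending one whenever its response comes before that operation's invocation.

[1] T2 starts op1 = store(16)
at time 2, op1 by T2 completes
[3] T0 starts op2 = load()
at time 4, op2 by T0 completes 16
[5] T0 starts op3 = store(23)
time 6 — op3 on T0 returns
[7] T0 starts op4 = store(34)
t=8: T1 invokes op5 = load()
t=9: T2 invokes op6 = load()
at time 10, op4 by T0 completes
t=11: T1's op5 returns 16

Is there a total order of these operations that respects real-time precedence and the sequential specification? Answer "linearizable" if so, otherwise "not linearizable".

already the first 11 events (up to op5's response at time 11) admit no linearization; the first 10 still do
checked exhaustively: 2 real-time-consistent orders of 5 completed operations, zero legal register replays
no escape via the 1 pending operation (op6): every completion choice fails
sample order op1, op2, op3, op4, op5 (pending dropped) stalls at step 5 — op5 load() → 16 has no legal effect
sample order op1, op2, op3, op5, op4 (pending dropped) stalls at step 4 — op5 load() → 16 has no legal effect

not linearizable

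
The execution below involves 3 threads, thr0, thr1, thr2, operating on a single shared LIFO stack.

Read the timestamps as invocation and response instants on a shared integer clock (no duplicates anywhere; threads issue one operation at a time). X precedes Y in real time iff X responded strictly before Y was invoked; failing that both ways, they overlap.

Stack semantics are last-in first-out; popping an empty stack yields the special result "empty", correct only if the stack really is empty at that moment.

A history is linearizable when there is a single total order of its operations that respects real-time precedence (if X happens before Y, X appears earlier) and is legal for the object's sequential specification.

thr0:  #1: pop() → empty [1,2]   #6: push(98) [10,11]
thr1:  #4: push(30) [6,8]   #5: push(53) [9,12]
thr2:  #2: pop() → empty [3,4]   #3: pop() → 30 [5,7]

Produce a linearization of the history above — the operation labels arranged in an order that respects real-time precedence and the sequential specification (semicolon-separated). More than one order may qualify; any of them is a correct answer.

#1; #2; #4; #3; #5; #6

step 1: #1 pop() → empty — stack <>
step 2: #2 pop() → empty — stack <>
step 3: #4 push(30) — stack <30>
step 4: #3 pop() → 30 — stack <>
step 5: #5 push(53) — stack <53>
step 6: #6 push(98) — stack <53,98>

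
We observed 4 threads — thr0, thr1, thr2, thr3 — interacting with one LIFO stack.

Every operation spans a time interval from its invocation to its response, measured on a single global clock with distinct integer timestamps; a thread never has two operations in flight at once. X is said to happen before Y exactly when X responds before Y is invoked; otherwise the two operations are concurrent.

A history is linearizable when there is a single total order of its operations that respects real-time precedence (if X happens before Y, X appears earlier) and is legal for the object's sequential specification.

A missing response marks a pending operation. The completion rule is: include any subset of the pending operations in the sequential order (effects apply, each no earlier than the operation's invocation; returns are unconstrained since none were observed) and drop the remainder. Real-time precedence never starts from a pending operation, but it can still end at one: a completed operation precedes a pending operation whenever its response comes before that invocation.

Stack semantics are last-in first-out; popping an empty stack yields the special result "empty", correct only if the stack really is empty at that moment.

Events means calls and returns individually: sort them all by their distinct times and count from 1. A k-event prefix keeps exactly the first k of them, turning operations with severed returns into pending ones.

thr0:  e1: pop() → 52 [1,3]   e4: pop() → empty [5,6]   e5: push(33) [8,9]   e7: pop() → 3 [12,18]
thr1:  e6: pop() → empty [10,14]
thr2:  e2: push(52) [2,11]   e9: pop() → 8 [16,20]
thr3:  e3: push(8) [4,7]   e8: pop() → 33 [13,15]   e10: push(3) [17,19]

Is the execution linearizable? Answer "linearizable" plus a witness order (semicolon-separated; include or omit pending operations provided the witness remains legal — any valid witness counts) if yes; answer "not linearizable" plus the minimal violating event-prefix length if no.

prefix check: 1..17 passes, 1..18 fails once e7's time-18 response joins
the 8 completed operations admit 64 real-time orders; each fails the LIFO stack replay
every completion of the 2 pending operations (e9, e10) was checked; none linearizes
e.g. e1, e2, e3, e4, e5, e6, e7, e8 (pending dropped): illegal at step 1, since e1 pop() → 52 cannot apply there
e.g. e1, e2, e3, e4, e5, e6, e8, e7 (pending dropped): illegal at step 1, since e1 pop() → 52 cannot apply there

not linearizable — minimal violating prefix: 18 events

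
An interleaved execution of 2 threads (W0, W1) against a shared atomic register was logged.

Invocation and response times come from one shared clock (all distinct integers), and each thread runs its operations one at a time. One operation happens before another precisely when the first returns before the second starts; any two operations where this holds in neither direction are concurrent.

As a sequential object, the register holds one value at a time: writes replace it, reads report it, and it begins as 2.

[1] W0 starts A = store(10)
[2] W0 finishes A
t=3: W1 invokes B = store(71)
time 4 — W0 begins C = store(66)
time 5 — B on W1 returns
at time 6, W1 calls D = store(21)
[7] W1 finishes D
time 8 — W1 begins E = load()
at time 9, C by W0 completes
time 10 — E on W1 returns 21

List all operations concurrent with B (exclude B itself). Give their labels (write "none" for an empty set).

overlap test against B [3,5]: concurrent iff the interval meets 3..5
A [1,2]: before
C [4,9]: concurrent
D [6,7]: after
E [8,10]: after

C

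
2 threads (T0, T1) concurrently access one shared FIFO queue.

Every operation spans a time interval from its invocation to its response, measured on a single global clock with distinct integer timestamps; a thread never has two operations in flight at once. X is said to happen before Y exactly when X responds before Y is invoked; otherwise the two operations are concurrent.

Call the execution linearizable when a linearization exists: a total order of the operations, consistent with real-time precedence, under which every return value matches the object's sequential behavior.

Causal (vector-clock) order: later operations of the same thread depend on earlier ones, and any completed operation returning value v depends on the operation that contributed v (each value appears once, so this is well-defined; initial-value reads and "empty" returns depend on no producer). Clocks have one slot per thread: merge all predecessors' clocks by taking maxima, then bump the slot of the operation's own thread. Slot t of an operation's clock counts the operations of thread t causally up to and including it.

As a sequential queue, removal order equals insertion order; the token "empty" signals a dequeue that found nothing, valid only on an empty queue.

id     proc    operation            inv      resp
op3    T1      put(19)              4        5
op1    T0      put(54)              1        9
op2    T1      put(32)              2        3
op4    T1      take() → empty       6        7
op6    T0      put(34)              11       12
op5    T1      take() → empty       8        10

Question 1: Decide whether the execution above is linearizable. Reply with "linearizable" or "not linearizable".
already the first 7 events (up to op4's response at time 7) admit no linearization; the first 6 still do
one real-time candidate order over the 3 completed operations — the FIFO queue replay rejects it
including or dropping the 1 pending operation (op1) in any combination fails
e.g. op2, op3, op4 (pending dropped): illegal at step 3, since op4 take() → empty cannot apply there

not linearizable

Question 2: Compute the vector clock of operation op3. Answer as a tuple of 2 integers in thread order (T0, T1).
op2, invoked 2, has no incoming edges; only T1's bump applies → (0, 1)
op1, invoked 1, has no incoming edges; only T0's bump applies → (1, 0)
merge at op3 (invoked 4): VC(op2)=(0, 1), own-thread bump on T1 → (0, 2)
merge at op6 (invoked 11): VC(op1)=(1, 0), own-thread bump on T0 → (2, 0)
merge at op4 (invoked 6): VC(op3)=(0, 2), own-thread bump on T1 → (0, 3)
merge at op5 (invoked 8): VC(op4)=(0, 3), own-thread bump on T1 → (0, 4)
target: VC(op3) = (0, 2)

(0, 2)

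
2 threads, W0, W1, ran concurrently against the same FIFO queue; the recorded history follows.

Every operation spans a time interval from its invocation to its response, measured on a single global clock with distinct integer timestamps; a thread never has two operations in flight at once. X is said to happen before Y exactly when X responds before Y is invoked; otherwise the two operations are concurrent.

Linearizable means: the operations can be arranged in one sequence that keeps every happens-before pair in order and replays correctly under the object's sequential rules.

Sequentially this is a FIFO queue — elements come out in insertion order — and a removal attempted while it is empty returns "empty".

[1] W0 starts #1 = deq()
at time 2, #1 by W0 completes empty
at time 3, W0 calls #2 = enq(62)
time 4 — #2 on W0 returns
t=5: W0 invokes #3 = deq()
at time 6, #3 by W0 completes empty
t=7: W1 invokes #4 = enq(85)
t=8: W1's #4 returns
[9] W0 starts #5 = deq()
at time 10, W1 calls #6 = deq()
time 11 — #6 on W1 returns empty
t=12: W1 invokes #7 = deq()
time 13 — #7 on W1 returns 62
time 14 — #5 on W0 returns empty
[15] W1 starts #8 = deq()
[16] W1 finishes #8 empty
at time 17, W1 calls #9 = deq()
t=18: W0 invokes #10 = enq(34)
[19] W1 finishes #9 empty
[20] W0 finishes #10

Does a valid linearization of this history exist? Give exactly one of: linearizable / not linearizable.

already the first 6 events (up to #3's response at time 6) admit no linearization; the first 5 still do
one real-time candidate order over the 3 completed operations — the FIFO queue replay rejects it
take #1, #2, #3: step 3 already fails, because #3 deq() → empty cannot occur there

not linearizable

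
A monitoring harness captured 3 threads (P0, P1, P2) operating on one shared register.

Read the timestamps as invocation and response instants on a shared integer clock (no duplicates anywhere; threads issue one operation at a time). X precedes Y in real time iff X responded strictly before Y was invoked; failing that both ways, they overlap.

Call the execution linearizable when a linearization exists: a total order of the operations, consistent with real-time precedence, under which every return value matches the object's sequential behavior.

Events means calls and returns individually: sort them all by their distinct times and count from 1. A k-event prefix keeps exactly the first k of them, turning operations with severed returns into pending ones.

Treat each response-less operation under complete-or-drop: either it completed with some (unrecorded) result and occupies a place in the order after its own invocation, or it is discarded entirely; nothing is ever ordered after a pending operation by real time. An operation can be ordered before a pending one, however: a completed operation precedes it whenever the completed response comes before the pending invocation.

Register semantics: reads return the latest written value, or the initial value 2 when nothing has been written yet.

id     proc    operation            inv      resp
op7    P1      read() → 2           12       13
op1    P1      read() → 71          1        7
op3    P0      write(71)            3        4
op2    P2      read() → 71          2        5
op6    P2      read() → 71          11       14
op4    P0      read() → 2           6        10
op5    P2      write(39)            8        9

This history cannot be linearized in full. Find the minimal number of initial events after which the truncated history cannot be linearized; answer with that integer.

10

events 1..9 are still linearizable — one witness is op3, op1, op2, op4, op5:
step 1: op3 write(71) — value 71
step 2: op1 read() → 71 — value 71
step 3: op2 read() → 71 — value 71
step 4: op4 read() (pending, included) — value 71
step 5: op5 write(39) — value 39
with event 10 included (op4 responding at time 10), all real-time-consistent orders fail
for example op1, op2, op3, op4, op5 fails at step 1: op1 read() → 71 is not legal there
for example op1, op2, op3, op5, op4 fails at step 1: op1 read() → 71 is not legal there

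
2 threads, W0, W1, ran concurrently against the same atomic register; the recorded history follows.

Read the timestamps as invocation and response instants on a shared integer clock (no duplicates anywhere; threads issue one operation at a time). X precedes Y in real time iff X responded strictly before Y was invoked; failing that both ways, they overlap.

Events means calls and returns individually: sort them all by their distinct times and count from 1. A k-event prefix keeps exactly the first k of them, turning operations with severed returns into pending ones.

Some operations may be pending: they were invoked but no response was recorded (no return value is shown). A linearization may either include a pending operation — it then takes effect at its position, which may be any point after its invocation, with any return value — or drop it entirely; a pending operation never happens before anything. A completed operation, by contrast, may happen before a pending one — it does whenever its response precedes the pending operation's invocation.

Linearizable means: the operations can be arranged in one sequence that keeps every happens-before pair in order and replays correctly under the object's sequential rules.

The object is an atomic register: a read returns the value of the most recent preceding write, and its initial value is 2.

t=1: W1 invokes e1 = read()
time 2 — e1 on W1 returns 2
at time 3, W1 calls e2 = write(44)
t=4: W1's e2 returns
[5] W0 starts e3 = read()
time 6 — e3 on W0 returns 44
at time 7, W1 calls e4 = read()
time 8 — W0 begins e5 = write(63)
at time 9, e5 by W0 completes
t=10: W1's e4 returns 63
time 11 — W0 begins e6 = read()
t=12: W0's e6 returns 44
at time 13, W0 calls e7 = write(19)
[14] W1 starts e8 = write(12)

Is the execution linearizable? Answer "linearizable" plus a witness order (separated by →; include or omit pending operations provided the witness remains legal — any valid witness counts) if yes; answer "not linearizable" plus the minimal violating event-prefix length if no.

cut after 11 events: linearizable; cut after 12 events (e6 responds, time 12): not linearizable
no legal order exists: 2 real-time-consistent candidates over 6 completed atomic register operations, all rejected
take e1, e2, e3, e4, e5, e6: step 4 already fails, because e4 read() → 63 cannot occur there
take e1, e2, e3, e5, e4, e6: step 6 already fails, because e6 read() → 44 cannot occur there

not linearizable — minimal violating prefix: 12 events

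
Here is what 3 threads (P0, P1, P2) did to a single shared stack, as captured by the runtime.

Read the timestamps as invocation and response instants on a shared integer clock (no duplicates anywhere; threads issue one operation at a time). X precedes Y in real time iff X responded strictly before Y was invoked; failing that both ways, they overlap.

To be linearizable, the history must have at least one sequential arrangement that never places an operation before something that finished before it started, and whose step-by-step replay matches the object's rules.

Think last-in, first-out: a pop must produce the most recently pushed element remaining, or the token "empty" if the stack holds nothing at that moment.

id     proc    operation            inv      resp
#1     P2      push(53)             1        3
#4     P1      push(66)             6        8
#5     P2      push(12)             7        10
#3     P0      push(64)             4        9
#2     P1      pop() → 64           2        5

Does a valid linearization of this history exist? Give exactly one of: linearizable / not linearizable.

a witness: #1, #3, #2, #4, #5
after step 1 (#1 push(53)): stack <53>
after step 2 (#3 push(64)): stack <53,64>
after step 3 (#2 pop() → 64): stack <53>
after step 4 (#4 push(66)): stack <53,66>
after step 5 (#5 push(12)): stack <53,66,12>

linearizable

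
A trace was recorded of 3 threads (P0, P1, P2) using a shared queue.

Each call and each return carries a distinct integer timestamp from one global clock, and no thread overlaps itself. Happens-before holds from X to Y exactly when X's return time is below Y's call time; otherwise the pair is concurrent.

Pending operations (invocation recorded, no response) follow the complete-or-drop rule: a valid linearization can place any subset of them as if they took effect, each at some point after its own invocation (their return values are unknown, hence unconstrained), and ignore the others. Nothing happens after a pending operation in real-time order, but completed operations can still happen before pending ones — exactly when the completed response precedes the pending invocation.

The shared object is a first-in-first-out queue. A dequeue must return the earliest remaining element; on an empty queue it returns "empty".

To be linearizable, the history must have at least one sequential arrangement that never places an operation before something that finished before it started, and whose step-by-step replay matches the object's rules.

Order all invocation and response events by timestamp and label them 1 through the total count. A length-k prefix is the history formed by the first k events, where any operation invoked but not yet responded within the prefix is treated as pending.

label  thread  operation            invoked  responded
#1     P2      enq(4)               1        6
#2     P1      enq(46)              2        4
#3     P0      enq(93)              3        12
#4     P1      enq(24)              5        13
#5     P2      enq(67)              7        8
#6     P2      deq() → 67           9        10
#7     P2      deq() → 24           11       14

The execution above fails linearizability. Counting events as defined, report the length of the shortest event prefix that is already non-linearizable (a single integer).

events 1..9 are linearizable, e.g. via #1, #2, #3, #4, #5:
1. #1 enq(4), leaving queue <4>
2. #2 enq(46), leaving queue <4,46>
3. #3 enq(93) (pending, included), leaving queue <4,46,93>
4. #4 enq(24) (pending, included), leaving queue <4,46,93,24>
5. #5 enq(67), leaving queue <4,46,93,24,67>
adding event 10 (#6 responds at 10) leaves no legal real-time order
no completion choice of the 2 pending operations (#3, #4) rescues it — every subset was tried
e.g. #1, #2, #5, #6 (pending dropped): illegal at step 4, since #6 deq() → 67 cannot apply there
e.g. #2, #1, #5, #6 (pending dropped): illegal at step 4, since #6 deq() → 67 cannot apply there

10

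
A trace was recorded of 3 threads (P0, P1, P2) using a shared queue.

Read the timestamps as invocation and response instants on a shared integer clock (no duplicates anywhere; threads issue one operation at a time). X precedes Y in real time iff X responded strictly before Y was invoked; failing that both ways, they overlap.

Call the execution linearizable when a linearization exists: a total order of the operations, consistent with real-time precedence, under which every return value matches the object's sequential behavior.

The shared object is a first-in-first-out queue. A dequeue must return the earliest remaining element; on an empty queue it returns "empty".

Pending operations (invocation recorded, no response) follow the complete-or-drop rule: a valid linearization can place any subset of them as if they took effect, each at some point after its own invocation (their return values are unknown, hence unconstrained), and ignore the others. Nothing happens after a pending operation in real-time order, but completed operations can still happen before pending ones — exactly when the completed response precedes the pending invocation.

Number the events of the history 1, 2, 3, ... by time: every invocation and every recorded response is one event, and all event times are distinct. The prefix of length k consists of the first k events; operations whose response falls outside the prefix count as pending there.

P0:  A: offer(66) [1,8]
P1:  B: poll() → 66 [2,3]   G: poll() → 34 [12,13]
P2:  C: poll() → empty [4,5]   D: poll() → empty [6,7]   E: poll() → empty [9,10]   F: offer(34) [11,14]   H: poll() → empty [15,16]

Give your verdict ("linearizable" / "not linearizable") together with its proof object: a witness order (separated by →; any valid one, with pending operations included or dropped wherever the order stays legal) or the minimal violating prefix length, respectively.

step 1: A offer(66) — queue <66>
step 2: B poll() → 66 — queue <>
step 3: C poll() → empty — queue <>
step 4: D poll() → empty — queue <>
step 5: E poll() → empty — queue <>
step 6: F offer(34) — queue <34>
step 7: G poll() → 34 — queue <>
step 8: H poll() → empty — queue <>

linearizable — witness: A → B → C → D → E → F → G → H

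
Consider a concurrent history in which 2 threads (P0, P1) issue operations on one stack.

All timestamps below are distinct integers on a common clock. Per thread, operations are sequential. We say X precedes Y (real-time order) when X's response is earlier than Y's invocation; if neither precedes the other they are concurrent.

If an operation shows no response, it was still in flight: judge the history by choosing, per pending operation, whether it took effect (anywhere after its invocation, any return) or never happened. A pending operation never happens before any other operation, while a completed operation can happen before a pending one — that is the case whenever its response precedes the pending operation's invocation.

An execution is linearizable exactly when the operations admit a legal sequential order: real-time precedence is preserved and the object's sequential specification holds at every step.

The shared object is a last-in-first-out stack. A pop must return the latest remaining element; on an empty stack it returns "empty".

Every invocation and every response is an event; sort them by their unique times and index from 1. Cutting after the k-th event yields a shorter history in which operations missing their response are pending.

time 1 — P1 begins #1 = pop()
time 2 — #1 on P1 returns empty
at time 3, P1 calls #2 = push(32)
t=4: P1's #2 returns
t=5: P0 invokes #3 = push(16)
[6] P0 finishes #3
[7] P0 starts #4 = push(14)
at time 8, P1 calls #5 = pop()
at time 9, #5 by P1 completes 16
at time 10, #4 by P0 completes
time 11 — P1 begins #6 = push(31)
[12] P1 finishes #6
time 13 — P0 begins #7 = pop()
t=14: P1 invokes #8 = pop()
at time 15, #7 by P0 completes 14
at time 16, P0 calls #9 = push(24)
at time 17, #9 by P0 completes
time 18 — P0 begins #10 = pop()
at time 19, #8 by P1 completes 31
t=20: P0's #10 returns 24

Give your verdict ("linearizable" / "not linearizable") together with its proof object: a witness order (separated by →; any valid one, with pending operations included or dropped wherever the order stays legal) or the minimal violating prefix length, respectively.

after step 1 (#1 pop() → empty): stack <>
after step 2 (#2 push(32)): stack <32>
after step 3 (#3 push(16)): stack <32,16>
after step 4 (#5 pop() → 16): stack <32>
after step 5 (#4 push(14)): stack <32,14>
after step 6 (#6 push(31)): stack <32,14,31>
after step 7 (#8 pop() → 31): stack <32,14>
after step 8 (#7 pop() → 14): stack <32>
after step 9 (#9 push(24)): stack <32,24>
after step 10 (#10 pop() → 24): stack <32>

linearizable — witness: #1 → #2 → #3 → #5 → #4 → #6 → #8 → #7 → #9 → #10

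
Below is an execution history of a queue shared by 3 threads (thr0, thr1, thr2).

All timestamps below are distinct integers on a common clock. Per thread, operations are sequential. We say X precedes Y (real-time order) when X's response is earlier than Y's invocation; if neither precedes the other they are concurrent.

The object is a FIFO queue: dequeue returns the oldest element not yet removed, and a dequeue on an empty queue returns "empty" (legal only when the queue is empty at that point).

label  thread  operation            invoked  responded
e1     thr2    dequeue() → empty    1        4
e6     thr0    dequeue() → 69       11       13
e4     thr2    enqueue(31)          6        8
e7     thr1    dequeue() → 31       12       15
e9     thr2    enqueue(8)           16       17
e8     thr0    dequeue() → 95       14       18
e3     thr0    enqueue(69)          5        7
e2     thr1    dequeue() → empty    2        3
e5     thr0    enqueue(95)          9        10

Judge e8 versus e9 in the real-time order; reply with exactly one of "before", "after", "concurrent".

concurrent

e8 spans [14,18], e9 spans [16,17]
the intervals overlap in both directions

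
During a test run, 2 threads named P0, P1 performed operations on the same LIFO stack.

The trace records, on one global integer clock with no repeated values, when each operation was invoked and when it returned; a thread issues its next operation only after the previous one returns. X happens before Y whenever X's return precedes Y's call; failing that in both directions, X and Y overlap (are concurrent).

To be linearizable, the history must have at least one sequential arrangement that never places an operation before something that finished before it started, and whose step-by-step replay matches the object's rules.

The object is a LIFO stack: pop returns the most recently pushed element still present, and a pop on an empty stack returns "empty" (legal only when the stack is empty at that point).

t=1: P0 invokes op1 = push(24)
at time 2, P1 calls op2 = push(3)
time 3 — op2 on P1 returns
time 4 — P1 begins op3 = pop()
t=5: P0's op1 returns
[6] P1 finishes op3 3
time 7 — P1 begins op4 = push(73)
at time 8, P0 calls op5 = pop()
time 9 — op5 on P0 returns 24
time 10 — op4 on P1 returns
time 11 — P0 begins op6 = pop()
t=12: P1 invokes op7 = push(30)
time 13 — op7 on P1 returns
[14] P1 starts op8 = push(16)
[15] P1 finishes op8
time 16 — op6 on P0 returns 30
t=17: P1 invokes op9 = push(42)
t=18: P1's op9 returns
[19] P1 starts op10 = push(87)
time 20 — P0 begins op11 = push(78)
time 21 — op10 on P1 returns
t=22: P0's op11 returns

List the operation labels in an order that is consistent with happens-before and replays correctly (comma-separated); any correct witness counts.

op1, op2, op3, op5, op4, op7, op6, op8, op9, op10, op11

step 1: op1 push(24) — stack <24>
step 2: op2 push(3) — stack <24,3>
step 3: op3 pop() → 3 — stack <24>
step 4: op5 pop() → 24 — stack <>
step 5: op4 push(73) — stack <73>
step 6: op7 push(30) — stack <73,30>
step 7: op6 pop() → 30 — stack <73>
step 8: op8 push(16) — stack <73,16>
step 9: op9 push(42) — stack <73,16,42>
step 10: op10 push(87) — stack <73,16,42,87>
step 11: op11 push(78) — stack <73,16,42,87,78>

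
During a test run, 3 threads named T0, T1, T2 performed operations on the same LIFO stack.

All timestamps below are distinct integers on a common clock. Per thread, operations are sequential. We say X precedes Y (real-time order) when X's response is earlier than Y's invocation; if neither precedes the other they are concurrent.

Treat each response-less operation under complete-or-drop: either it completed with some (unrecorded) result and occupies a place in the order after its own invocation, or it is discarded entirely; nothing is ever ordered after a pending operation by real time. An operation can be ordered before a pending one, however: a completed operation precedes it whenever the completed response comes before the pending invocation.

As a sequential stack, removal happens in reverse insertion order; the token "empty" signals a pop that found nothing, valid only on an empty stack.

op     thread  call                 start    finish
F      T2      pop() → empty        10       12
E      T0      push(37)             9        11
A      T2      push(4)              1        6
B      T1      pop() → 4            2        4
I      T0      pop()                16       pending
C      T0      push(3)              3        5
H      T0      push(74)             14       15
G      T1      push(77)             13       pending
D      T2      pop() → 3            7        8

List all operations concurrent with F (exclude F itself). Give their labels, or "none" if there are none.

E

F spans [10,12]: anything still running between times 10 and 12 counts as concurrent
A [1,6]: before
B [2,4]: before
C [3,5]: before
D [7,8]: before
E [9,11]: concurrent
G [13,…): after
H [14,15]: after
I [16,…): after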